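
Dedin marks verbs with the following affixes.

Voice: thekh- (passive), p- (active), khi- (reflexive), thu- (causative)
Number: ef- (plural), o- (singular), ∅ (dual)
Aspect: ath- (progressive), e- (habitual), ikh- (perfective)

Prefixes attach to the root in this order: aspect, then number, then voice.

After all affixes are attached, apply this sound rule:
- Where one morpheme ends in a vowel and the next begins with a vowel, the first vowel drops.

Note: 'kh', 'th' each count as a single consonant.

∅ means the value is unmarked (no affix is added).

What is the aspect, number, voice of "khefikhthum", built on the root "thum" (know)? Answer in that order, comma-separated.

perfective, plural, reflexive

Segment: khi-ef-ikh-thum.
aspect: ikh- → perfective.
number: ef- → plural.
voice: khi- → reflexive.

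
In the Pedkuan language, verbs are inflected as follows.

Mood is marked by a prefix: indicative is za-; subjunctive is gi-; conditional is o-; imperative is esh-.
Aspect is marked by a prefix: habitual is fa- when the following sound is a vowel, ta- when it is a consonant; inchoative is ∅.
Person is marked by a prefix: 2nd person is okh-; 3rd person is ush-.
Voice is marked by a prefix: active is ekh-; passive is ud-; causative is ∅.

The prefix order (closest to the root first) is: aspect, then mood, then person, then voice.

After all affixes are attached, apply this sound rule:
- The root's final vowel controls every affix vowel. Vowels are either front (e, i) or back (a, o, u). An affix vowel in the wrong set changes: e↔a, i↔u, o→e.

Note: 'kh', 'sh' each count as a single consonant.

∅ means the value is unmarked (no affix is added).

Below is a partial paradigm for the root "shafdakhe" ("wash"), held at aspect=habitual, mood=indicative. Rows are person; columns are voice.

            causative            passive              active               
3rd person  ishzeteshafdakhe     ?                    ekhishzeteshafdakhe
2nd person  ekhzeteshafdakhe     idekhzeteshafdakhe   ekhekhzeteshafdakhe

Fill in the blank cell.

Attach aspect habitual ta- (before consonant 'sh') → tashafdakhe.
Attach mood indicative za- → zatashafdakhe.
Attach person 3rd person ush- → ushzatashafdakhe.
Attach voice passive ud- → udushzatashafdakhe.
Apply vowel harmony: udushzatashafdakhe → idishzeteshafdakhe.

idishzeteshafdakhe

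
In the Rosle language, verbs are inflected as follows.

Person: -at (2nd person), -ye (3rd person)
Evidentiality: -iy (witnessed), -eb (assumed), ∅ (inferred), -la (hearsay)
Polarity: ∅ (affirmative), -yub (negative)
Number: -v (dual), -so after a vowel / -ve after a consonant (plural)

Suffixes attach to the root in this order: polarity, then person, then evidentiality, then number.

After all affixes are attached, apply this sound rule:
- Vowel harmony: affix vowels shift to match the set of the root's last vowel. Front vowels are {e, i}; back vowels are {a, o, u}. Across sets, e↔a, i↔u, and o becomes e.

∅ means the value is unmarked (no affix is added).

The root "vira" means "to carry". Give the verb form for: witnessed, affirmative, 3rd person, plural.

virayauyva

polarity = affirmative: zero marking, form stays vira.
Attach person 3rd person -ye → viraye.
Attach evidentiality witnessed -iy → virayeiy.
Attach number plural -ve (after consonant 'y') → virayeiyve.
Apply vowel harmony: virayeiyve → virayauyva.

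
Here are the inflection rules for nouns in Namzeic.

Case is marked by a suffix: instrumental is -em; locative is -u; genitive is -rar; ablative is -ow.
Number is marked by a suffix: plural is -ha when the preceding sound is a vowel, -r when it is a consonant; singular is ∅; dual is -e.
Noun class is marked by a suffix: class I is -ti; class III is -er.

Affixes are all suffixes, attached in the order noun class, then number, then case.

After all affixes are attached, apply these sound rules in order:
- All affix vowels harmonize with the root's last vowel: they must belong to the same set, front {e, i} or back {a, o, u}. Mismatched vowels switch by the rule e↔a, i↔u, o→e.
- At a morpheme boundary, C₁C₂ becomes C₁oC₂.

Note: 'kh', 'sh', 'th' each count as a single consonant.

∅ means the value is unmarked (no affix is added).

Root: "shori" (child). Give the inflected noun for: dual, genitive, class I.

shoritierer

Attach noun class class I -ti → shoriti.
Attach number dual -e → shoritie.
Attach case genitive -rar → shoritierar.
Apply vowel harmony: shoritierar → shoritierer.
Epenthesis: no change.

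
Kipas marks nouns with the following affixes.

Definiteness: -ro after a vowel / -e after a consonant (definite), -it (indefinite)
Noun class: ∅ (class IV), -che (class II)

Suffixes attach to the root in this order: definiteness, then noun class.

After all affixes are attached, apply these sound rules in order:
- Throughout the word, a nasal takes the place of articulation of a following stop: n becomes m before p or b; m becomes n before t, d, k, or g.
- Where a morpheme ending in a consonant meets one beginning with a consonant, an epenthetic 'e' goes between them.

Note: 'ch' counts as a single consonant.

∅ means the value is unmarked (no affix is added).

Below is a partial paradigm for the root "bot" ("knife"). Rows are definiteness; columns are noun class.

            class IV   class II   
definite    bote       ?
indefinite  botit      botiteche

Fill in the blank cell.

boteche

Attach definiteness definite -e (after consonant 't') → bote.
Attach noun class class II -che → boteche.
Nasal assimilation: no change.
Epenthesis: no change.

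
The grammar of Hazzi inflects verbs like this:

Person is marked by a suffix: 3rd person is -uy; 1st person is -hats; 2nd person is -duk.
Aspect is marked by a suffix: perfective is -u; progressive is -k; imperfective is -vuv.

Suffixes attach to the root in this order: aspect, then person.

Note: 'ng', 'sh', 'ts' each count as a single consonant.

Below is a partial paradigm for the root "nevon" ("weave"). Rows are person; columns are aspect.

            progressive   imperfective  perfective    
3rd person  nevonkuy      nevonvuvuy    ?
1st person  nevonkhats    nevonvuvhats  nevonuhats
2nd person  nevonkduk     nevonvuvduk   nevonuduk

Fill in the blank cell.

nevonuuy

Attach aspect perfective -u → nevonu.
Attach person 3rd person -uy → nevonuuy.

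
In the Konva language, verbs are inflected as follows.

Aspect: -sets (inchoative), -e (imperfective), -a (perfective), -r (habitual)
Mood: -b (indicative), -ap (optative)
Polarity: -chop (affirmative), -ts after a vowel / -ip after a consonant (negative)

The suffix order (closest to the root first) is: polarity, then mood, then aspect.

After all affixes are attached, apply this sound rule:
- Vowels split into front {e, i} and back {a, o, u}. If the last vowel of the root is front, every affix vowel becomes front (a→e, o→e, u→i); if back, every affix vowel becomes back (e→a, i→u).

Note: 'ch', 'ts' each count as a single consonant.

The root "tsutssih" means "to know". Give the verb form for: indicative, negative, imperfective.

tsutssihipbe

Attach polarity negative -ip (after consonant 'h') → tsutssihip.
Attach mood indicative -b → tsutssihipb.
Attach aspect imperfective -e → tsutssihipbe.
Vowel harmony: no change.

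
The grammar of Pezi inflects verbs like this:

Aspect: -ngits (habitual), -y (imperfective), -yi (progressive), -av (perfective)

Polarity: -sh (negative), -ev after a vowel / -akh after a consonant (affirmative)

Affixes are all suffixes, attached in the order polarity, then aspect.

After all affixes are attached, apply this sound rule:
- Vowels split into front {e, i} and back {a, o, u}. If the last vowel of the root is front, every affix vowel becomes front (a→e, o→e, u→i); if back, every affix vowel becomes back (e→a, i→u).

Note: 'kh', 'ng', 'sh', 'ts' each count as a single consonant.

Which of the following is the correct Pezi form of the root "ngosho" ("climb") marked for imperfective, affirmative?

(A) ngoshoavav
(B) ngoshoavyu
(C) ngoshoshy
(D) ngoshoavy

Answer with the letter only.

Attach polarity affirmative -ev (after vowel 'o') → ngoshoev.
Attach aspect imperfective -y → ngoshoevy.
Apply vowel harmony: ngoshoevy → ngoshoavy.
So the correct form is ngoshoavy, option (D).
(A) ngoshoavav is wrong: it uses perfective instead of imperfective for aspect.
(C) ngoshoshy is wrong: it uses negative instead of affirmative for polarity.
(B) ngoshoavyu is wrong: it uses progressive instead of imperfective for aspect.

D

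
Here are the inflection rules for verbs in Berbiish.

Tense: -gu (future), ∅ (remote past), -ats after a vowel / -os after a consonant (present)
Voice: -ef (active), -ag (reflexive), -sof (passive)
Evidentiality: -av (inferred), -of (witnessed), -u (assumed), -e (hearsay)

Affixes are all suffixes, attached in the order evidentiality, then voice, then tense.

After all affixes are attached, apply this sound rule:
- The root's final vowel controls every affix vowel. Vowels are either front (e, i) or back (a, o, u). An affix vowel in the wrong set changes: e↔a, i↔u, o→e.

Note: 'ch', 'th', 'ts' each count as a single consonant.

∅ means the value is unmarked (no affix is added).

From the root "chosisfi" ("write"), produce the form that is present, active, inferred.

Attach evidentiality inferred -av → chosisfiav.
Attach voice active -ef → chosisfiavef.
Attach tense present -os (after consonant 'f') → chosisfiavefos.
Apply vowel harmony: chosisfiavefos → chosisfievefes.

chosisfievefes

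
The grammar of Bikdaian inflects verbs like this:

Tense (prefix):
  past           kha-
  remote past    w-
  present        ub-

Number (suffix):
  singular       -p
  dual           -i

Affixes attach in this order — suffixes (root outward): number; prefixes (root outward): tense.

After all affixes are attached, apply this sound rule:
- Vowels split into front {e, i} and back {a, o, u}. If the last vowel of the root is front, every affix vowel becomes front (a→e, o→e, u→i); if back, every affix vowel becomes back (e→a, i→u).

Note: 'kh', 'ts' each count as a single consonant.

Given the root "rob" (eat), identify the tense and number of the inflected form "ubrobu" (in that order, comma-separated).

Segment: ub-rob-i.
tense: ub- → present.
number: -i → dual.

present, dual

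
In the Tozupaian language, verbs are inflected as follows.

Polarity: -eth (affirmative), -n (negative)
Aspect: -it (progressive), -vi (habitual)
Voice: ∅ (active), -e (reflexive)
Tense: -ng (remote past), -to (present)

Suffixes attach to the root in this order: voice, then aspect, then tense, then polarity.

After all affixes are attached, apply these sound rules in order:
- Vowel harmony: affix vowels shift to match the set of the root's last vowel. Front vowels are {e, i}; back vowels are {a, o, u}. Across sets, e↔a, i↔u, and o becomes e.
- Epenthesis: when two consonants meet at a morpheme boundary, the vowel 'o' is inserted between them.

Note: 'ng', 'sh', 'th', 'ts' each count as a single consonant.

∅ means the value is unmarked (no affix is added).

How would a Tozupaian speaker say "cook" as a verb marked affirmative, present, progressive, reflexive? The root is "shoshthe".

shoshtheeitoteeth

Attach voice reflexive -e → shoshthee.
Attach aspect progressive -it → shoshtheeit.
Attach tense present -to → shoshtheeitto.
Attach polarity affirmative -eth → shoshtheeittoeth.
Apply vowel harmony: shoshtheeittoeth → shoshtheeitteeth.
Apply epenthesis: shoshtheeitteeth → shoshtheeitoteeth.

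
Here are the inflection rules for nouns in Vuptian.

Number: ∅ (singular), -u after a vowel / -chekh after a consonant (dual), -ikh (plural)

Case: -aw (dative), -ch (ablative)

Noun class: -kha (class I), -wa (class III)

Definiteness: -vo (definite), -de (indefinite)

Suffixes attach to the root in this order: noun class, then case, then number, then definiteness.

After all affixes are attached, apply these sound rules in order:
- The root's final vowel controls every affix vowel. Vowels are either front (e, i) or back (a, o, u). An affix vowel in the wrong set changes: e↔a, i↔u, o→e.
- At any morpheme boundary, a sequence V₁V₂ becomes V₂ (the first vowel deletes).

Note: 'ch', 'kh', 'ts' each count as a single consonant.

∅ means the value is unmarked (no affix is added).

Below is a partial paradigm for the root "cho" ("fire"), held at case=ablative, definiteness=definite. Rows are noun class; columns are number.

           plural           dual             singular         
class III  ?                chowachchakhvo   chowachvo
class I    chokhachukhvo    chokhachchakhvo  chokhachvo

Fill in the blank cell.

chowachukhvo

Attach noun class class III -wa → chowa.
Attach case ablative -ch → chowach.
Attach number plural -ikh → chowachikh.
Attach definiteness definite -vo → chowachikhvo.
Apply vowel harmony: chowachikhvo → chowachukhvo.
Vowel deletion: no change.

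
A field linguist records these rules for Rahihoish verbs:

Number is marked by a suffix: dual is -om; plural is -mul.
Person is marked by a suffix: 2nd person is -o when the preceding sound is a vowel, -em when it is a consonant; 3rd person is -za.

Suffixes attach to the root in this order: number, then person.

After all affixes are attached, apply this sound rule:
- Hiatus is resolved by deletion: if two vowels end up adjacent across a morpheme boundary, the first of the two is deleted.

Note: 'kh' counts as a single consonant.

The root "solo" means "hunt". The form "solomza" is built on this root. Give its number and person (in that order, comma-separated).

dual, 3rd person

Segment: solo-om-za.
number: -om → dual.
person: -za → 3rd person.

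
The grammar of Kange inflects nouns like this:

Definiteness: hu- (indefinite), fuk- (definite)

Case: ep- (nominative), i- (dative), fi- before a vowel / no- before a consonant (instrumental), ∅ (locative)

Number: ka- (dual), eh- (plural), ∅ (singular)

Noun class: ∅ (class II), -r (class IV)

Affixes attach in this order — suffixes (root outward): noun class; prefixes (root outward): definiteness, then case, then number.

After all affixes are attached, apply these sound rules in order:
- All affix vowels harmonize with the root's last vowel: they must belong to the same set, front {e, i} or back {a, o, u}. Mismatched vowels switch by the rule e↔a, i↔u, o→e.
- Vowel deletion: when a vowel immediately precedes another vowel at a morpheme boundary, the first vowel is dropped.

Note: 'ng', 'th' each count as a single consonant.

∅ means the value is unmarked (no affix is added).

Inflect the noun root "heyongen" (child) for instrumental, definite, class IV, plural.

Attach definiteness definite fuk- → fukheyongen.
Attach case instrumental no- (before consonant 'f') → nofukheyongen.
Attach number plural eh- → ehnofukheyongen.
Attach noun class class IV -r → ehnofukheyongenr.
Apply vowel harmony: ehnofukheyongenr → ehnefikheyongenr.
Vowel deletion: no change.

ehnefikheyongenr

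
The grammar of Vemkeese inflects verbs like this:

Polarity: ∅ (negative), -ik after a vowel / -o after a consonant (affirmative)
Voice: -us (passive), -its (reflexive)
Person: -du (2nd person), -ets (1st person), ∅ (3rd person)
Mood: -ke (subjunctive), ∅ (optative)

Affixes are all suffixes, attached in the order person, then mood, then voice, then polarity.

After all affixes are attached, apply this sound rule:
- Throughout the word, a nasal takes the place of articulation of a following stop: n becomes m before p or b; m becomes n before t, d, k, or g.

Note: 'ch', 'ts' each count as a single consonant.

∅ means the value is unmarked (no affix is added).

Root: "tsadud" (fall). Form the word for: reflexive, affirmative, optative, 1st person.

Attach person 1st person -ets → tsadudets.
mood = optative: zero marking, form stays tsadudets.
Attach voice reflexive -its → tsadudetsits.
Attach polarity affirmative -o (after consonant 'ts') → tsadudetsitso.
Nasal assimilation: no change.

tsadudetsitso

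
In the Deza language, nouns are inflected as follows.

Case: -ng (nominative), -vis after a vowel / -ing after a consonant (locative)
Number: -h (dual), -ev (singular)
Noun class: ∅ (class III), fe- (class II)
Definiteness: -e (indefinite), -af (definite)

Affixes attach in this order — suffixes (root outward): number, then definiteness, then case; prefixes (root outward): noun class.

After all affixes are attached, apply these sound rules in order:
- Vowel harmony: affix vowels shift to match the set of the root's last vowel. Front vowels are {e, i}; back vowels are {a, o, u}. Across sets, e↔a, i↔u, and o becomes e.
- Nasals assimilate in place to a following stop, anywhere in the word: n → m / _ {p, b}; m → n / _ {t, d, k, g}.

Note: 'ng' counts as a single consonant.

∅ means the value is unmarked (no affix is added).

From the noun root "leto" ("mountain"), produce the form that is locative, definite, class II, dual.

Attach number dual -h → letoh.
Attach noun class class II fe- → feletoh.
Attach definiteness definite -af → feletohaf.
Attach case locative -ing (after consonant 'f') → feletohafing.
Apply vowel harmony: feletohafing → faletohafung.
Nasal assimilation: no change.

faletohafung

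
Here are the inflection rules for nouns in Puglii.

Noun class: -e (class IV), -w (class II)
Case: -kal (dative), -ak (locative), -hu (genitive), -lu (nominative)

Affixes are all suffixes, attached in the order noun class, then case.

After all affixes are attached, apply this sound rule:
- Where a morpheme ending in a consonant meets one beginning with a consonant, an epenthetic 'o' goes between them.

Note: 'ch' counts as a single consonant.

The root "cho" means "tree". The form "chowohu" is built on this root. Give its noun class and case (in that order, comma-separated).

class II, genitive

Segment: cho-w-hu.
noun class: -w → class II.
case: -hu → genitive.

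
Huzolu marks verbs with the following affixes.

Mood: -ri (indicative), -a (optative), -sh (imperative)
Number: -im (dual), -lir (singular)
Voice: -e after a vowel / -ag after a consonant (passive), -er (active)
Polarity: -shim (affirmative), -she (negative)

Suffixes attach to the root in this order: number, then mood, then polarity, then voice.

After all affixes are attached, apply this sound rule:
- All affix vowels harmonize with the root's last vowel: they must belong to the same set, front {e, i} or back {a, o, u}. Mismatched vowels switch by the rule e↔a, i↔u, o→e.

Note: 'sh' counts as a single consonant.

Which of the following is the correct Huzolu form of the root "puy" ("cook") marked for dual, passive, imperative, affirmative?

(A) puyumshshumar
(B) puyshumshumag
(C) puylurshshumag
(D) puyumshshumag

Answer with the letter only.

D

Attach number dual -im → puyim.
Attach mood imperative -sh → puyimsh.
Attach polarity affirmative -shim → puyimshshim.
Attach voice passive -ag (after consonant 'm') → puyimshshimag.
Apply vowel harmony: puyimshshimag → puyumshshumag.
So the correct form is puyumshshumag, option (D).
(A) puyumshshumar is wrong: it uses active instead of passive for voice.
(B) puyshumshumag is wrong: it has the affixes in the wrong order.
(C) puylurshshumag is wrong: it uses singular instead of dual for number.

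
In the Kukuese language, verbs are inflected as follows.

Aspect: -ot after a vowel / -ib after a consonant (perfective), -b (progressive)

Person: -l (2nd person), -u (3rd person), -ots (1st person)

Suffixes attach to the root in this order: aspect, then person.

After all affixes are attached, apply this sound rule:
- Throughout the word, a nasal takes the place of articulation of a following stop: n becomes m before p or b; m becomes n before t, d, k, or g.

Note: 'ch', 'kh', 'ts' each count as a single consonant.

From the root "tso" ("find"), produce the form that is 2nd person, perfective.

Attach aspect perfective -ot (after vowel 'o') → tsoot.
Attach person 2nd person -l → tsootl.
Nasal assimilation: no change.

tsootl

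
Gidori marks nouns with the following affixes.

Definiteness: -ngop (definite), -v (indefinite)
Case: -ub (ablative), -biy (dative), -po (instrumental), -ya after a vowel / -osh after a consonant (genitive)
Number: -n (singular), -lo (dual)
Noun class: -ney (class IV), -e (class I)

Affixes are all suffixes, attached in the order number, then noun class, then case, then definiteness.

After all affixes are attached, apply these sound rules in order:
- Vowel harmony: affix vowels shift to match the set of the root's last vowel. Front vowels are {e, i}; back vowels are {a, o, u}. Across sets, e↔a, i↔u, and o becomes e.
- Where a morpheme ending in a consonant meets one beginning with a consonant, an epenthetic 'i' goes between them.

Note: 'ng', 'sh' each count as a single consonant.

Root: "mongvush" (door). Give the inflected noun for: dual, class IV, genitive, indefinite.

mongvushilonayoshiv

Attach number dual -lo → mongvushlo.
Attach noun class class IV -ney → mongvushloney.
Attach case genitive -osh (after consonant 'y') → mongvushloneyosh.
Attach definiteness indefinite -v → mongvushloneyoshv.
Apply vowel harmony: mongvushloneyoshv → mongvushlonayoshv.
Apply epenthesis: mongvushlonayoshv → mongvushilonayoshiv.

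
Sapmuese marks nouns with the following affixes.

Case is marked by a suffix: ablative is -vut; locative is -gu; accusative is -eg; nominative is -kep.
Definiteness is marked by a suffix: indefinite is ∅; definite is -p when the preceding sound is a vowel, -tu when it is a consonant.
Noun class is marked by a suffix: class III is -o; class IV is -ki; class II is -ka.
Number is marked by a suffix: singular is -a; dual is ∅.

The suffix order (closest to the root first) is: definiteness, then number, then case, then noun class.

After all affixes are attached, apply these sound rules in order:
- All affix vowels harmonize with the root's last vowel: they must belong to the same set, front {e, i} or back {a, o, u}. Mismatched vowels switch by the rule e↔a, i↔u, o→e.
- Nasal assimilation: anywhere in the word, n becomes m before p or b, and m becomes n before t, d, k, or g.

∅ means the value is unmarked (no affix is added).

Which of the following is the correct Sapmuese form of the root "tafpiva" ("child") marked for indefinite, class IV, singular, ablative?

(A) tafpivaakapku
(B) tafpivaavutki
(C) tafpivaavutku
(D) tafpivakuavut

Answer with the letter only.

C

definiteness = indefinite: zero marking, form stays tafpiva.
Attach number singular -a → tafpivaa.
Attach case ablative -vut → tafpivaavut.
Attach noun class class IV -ki → tafpivaavutki.
Apply vowel harmony: tafpivaavutki → tafpivaavutku.
Nasal assimilation: no change.
So the correct form is tafpivaavutku, option (C).
(B) tafpivaavutki is wrong: it fails to apply the sound rule(s).
(D) tafpivakuavut is wrong: it has the affixes in the wrong order.
(A) tafpivaakapku is wrong: it uses nominative instead of ablative for case.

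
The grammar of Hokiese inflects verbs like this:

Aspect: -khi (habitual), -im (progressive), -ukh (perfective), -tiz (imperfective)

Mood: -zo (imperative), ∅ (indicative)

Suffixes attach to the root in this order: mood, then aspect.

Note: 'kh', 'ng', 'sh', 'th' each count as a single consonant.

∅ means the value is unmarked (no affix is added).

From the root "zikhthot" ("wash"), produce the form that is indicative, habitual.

zikhthotkhi

mood = indicative: zero marking, form stays zikhthot.
Attach aspect habitual -khi → zikhthotkhi.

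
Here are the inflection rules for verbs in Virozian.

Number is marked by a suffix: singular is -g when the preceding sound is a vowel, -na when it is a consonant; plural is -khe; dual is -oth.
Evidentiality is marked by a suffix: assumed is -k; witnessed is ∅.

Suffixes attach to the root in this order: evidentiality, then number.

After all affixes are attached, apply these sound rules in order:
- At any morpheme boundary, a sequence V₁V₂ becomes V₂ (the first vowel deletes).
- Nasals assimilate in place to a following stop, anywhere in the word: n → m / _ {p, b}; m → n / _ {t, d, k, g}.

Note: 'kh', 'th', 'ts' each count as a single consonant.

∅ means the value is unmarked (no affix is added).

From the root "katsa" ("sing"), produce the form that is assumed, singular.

Attach evidentiality assumed -k → katsak.
Attach number singular -na (after consonant 'k') → katsakna.
Vowel deletion: no change.
Nasal assimilation: no change.

katsakna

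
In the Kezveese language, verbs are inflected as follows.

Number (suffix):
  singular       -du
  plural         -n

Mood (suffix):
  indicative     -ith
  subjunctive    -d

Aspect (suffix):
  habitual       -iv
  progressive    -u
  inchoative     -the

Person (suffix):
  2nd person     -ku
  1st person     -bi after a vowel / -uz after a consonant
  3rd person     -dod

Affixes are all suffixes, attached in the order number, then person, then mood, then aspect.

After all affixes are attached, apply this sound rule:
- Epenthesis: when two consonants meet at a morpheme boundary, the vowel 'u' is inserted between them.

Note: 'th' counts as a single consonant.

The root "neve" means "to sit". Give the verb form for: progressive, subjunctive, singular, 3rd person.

Attach number singular -du → nevedu.
Attach person 3rd person -dod → nevedudod.
Attach mood subjunctive -d → nevedudodd.
Attach aspect progressive -u → nevedudoddu.
Apply epenthesis: nevedudoddu → nevedudodudu.

nevedudodudu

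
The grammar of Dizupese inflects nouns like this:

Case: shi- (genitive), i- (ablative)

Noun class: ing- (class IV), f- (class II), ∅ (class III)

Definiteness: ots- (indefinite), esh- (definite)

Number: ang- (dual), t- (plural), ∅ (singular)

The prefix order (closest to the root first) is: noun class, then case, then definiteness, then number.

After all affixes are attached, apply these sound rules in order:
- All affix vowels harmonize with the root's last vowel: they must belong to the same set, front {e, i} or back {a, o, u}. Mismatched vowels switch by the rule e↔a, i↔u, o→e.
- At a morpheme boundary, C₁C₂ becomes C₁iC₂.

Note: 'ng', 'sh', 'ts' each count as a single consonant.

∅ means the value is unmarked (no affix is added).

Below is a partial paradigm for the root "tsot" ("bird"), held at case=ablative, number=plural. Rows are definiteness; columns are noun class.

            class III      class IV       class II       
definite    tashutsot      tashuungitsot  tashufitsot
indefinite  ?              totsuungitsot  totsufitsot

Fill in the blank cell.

totsutsot

noun class = class III: zero marking, form stays tsot.
Attach case ablative i- → itsot.
Attach definiteness indefinite ots- → otsitsot.
Attach number plural t- → totsitsot.
Apply vowel harmony: totsitsot → totsutsot.
Epenthesis: no change.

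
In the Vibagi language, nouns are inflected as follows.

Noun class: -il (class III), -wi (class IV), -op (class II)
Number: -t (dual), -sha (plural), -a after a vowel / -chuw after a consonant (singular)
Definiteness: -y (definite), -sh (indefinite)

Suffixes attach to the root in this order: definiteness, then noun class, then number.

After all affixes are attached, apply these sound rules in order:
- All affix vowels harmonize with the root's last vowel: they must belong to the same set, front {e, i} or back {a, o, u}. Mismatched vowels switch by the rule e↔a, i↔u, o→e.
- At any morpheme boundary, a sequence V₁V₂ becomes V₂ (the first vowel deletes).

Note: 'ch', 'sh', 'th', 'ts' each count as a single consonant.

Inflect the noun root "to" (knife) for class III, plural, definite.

Attach definiteness definite -y → toy.
Attach noun class class III -il → toyil.
Attach number plural -sha → toyilsha.
Apply vowel harmony: toyilsha → toyulsha.
Vowel deletion: no change.

toyulsha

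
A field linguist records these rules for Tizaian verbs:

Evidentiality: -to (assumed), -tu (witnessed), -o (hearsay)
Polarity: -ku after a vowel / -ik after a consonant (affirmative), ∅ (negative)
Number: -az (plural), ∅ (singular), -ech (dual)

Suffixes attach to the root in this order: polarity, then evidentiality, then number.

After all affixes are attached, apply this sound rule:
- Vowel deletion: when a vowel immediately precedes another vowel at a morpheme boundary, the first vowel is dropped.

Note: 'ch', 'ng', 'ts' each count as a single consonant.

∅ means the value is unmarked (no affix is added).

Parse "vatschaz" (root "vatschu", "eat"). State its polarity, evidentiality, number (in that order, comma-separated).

Segment: vatschu-o-az.
polarity: ∅ → negative.
evidentiality: -o → hearsay.
number: -az → plural.

negative, hearsay, plural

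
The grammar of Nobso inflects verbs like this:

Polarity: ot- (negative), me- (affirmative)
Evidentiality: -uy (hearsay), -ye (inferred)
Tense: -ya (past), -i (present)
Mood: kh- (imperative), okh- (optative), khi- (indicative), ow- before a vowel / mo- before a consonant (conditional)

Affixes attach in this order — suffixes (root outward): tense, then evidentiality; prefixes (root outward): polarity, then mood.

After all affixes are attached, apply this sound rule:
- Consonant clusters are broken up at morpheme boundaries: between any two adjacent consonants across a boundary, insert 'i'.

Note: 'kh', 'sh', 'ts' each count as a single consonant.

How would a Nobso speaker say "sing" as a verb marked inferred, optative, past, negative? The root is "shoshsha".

Attach tense past -ya → shoshshaya.
Attach polarity negative ot- → otshoshshaya.
Attach evidentiality inferred -ye → otshoshshayaye.
Attach mood optative okh- → okhotshoshshayaye.
Apply epenthesis: okhotshoshshayaye → okhotishoshshayaye.

okhotishoshshayaye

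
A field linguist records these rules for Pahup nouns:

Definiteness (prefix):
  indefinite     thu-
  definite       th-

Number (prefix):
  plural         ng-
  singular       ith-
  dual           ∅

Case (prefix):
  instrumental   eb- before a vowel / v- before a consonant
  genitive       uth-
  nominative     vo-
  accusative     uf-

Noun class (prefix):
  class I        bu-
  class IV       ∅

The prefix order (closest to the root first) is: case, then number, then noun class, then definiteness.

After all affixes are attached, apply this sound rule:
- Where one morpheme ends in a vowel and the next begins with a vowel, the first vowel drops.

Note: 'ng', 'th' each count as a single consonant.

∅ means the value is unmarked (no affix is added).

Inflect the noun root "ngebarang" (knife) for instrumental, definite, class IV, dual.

Attach case instrumental v- (before consonant 'ng') → vngebarang.
number = dual: zero marking, form stays vngebarang.
noun class = class IV: zero marking, form stays vngebarang.
Attach definiteness definite th- → thvngebarang.
Vowel deletion: no change.

thvngebarang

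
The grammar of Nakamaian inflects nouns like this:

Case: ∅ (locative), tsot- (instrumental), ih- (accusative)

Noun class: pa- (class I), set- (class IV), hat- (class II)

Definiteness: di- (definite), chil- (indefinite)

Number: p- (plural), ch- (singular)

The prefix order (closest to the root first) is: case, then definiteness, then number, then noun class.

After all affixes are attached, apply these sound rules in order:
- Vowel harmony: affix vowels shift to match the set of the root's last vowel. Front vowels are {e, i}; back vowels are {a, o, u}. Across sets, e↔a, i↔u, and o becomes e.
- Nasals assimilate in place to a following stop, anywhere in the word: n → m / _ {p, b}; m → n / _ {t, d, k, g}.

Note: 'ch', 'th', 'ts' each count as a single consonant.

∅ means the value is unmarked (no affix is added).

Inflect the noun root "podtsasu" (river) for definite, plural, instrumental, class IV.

Attach case instrumental tsot- → tsotpodtsasu.
Attach definiteness definite di- → ditsotpodtsasu.
Attach number plural p- → pditsotpodtsasu.
Attach noun class class IV set- → setpditsotpodtsasu.
Apply vowel harmony: setpditsotpodtsasu → satpdutsotpodtsasu.
Nasal assimilation: no change.

satpdutsotpodtsasu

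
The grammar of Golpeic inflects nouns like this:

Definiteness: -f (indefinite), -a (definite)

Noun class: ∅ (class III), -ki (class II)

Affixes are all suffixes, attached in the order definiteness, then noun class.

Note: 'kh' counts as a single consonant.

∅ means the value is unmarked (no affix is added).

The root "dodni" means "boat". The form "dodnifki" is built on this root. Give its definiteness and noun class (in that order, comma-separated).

indefinite, class II

Segment: dodni-f-ki.
definiteness: -f → indefinite.
noun class: -ki → class II.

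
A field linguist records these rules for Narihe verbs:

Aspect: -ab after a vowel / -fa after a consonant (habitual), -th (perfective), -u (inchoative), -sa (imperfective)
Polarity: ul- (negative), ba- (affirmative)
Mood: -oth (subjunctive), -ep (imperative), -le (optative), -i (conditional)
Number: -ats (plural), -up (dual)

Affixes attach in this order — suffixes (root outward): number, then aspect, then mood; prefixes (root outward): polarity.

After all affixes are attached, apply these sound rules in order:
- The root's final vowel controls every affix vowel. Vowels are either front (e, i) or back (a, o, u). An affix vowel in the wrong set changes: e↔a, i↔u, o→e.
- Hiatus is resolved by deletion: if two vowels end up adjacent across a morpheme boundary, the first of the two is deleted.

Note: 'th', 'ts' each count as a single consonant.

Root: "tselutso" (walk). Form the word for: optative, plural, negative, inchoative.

Attach polarity negative ul- → ultselutso.
Attach number plural -ats → ultselutsoats.
Attach aspect inchoative -u → ultselutsoatsu.
Attach mood optative -le → ultselutsoatsule.
Apply vowel harmony: ultselutsoatsule → ultselutsoatsula.
Apply vowel deletion: ultselutsoatsula → ultselutsatsula.

ultselutsatsula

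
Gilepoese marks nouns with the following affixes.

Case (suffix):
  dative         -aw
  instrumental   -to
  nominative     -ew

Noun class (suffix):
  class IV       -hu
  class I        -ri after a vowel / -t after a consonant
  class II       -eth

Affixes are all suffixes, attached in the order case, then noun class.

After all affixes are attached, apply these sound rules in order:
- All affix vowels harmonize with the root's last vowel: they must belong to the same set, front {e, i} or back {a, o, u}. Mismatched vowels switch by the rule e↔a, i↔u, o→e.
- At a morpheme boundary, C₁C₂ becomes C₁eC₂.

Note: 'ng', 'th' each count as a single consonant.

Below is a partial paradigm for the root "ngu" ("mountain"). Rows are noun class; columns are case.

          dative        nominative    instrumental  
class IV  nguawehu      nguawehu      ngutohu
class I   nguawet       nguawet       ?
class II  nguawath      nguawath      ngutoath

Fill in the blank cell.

ngutoru

Attach case instrumental -to → nguto.
Attach noun class class I -ri (after vowel 'o') → ngutori.
Apply vowel harmony: ngutori → ngutoru.
Epenthesis: no change.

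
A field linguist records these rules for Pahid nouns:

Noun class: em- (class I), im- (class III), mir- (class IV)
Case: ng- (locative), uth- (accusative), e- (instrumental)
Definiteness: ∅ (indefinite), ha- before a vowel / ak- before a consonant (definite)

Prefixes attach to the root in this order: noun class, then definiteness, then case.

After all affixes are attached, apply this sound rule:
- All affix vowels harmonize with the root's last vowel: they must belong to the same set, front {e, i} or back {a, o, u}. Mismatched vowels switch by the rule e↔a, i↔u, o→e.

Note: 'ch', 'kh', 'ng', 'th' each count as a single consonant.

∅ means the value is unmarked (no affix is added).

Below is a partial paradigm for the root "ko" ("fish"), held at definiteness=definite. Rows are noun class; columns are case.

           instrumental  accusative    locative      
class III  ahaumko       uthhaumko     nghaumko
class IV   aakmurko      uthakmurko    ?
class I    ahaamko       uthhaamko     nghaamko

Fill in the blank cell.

Attach noun class class IV mir- → mirko.
Attach definiteness definite ak- (before consonant 'm') → akmirko.
Attach case locative ng- → ngakmirko.
Apply vowel harmony: ngakmirko → ngakmurko.

ngakmurko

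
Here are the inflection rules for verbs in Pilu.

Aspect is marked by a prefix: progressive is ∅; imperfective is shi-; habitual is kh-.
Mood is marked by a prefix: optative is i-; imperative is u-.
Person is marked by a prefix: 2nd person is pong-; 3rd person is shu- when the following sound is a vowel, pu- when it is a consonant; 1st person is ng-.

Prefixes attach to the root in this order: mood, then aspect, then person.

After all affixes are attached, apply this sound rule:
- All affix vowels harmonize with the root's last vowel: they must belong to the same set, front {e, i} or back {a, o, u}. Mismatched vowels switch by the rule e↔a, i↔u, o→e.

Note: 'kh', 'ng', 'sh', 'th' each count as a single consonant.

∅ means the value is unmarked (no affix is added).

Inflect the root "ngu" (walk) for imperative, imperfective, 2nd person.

pongshuungu

Attach mood imperative u- → ungu.
Attach aspect imperfective shi- → shiungu.
Attach person 2nd person pong- → pongshiungu.
Apply vowel harmony: pongshiungu → pongshuungu.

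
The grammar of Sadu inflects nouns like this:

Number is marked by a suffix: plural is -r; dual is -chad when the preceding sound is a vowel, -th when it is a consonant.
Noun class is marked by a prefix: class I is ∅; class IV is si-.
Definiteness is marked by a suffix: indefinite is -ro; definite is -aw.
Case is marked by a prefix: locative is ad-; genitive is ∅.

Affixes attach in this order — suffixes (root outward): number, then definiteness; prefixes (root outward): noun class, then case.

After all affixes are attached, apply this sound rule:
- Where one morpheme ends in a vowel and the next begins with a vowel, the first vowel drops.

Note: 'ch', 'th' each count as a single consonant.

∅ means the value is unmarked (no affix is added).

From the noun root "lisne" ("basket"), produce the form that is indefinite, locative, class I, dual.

Attach number dual -chad (after vowel 'e') → lisnechad.
noun class = class I: zero marking, form stays lisnechad.
Attach case locative ad- → adlisnechad.
Attach definiteness indefinite -ro → adlisnechadro.
Vowel deletion: no change.

adlisnechadro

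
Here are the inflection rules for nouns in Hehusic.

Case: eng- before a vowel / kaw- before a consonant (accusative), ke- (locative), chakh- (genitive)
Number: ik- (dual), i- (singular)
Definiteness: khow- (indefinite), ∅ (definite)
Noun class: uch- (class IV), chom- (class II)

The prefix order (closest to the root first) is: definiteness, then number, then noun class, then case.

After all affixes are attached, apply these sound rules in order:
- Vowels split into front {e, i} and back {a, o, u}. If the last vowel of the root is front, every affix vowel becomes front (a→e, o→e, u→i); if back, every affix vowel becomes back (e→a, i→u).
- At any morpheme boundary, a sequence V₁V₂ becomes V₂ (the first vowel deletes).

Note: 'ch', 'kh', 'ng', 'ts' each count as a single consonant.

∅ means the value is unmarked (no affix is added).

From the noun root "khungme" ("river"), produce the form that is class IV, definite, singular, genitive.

definiteness = definite: zero marking, form stays khungme.
Attach number singular i- → ikhungme.
Attach noun class class IV uch- → uchikhungme.
Attach case genitive chakh- → chakhuchikhungme.
Apply vowel harmony: chakhuchikhungme → chekhichikhungme.
Vowel deletion: no change.

chekhichikhungme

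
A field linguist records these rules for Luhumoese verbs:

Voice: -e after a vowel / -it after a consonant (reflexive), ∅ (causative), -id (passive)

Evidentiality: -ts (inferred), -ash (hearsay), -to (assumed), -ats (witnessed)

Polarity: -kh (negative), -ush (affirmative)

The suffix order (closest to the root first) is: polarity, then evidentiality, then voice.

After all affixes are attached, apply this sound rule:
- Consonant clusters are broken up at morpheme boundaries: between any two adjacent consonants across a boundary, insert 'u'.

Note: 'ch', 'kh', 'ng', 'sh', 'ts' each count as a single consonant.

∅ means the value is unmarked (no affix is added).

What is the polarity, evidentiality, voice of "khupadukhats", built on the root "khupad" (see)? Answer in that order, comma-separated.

negative, witnessed, causative

Segment: khupad-kh-ats.
polarity: -kh → negative.
evidentiality: -ats → witnessed.
voice: ∅ → causative.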